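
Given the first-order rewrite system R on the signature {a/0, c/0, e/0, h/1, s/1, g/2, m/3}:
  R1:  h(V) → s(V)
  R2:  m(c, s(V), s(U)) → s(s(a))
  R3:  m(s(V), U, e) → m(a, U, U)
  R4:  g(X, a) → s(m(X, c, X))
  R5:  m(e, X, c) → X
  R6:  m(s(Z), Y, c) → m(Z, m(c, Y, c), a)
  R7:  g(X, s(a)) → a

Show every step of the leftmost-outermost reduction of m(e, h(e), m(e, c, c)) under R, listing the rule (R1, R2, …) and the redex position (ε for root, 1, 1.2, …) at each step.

s(e)

1. m(e, h(e), m(e, c, c))  →  m(e, s(e), m(e, c, c))   [R1 at 2]
2. m(e, s(e), m(e, c, c))  →  m(e, s(e), c)   [R5 at 3]
3. m(e, s(e), c)  →  s(e)   [R5 at ε]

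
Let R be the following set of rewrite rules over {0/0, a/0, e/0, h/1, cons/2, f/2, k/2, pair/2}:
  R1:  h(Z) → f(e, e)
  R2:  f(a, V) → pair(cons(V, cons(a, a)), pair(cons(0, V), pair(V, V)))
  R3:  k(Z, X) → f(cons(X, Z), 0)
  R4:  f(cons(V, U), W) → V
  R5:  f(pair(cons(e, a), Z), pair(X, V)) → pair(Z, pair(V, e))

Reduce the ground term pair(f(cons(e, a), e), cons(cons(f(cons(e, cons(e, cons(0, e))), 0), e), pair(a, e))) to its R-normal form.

1. pair(f(cons(e, a), e), cons(cons(f(cons(e, cons(e, cons(0, e))), 0), e), pair(a, e)))  →  pair(e, cons(cons(f(cons(e, cons(e, cons(0, e))), 0), e), pair(a, e)))   [R4 at 1]
2. pair(e, cons(cons(f(cons(e, cons(e, cons(0, e))), 0), e), pair(a, e)))  →  pair(e, cons(cons(e, e), pair(a, e)))   [R4 at 2.1.1]

pair(e, cons(cons(e, e), pair(a, e)))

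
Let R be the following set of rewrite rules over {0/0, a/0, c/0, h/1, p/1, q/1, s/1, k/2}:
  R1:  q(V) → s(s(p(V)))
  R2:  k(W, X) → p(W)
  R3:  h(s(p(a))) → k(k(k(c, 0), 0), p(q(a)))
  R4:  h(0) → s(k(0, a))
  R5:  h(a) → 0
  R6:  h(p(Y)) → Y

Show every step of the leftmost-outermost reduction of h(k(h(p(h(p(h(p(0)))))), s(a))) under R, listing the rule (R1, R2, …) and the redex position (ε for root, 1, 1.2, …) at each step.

1. h(k(h(p(h(p(h(p(0)))))), s(a)))  →  h(p(h(p(h(p(h(p(0))))))))   [R2 at 1]
2. h(p(h(p(h(p(h(p(0))))))))  →  h(p(h(p(h(p(0))))))   [R6 at ε]
3. h(p(h(p(h(p(0))))))  →  h(p(h(p(0))))   [R6 at ε]
4. h(p(h(p(0))))  →  h(p(0))   [R6 at ε]
5. h(p(0))  →  0   [R6 at ε]

0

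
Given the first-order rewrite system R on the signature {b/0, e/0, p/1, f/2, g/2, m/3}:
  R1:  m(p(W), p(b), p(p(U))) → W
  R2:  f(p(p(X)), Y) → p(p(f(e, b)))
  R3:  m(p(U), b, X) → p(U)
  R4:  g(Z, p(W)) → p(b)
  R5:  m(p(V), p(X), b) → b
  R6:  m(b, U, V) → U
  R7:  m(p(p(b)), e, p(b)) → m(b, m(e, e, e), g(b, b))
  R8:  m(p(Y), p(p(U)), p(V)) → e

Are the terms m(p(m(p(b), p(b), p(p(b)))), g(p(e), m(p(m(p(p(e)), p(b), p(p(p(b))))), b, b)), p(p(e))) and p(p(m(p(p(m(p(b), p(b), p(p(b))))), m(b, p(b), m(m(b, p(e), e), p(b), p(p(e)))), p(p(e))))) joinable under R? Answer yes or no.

Reduce t₁ = m(p(m(p(b), p(b), p(p(b)))), g(p(e), m(p(m(p(p(e)), p(b), p(p(p(b))))), b, b)), p(p(e))):
1. m(p(m(p(b), p(b), p(p(b)))), g(p(e), m(p(m(p(p(e)), p(b), p(p(p(b))))), b, b)), p(p(e)))  →  m(p(b), g(p(e), m(p(m(p(p(e)), p(b), p(p(p(b))))), b, b)), p(p(e)))   [R1 at 1.1]
2. m(p(b), g(p(e), m(p(m(p(p(e)), p(b), p(p(p(b))))), b, b)), p(p(e)))  →  m(p(b), g(p(e), p(m(p(p(e)), p(b), p(p(p(b)))))), p(p(e)))   [R3 at 2.2]
3. m(p(b), g(p(e), p(m(p(p(e)), p(b), p(p(p(b)))))), p(p(e)))  →  m(p(b), p(b), p(p(e)))   [R4 at 2]
4. m(p(b), p(b), p(p(e)))  →  b   [R1 at ε]

Reduce t₂ = p(p(m(p(p(m(p(b), p(b), p(p(b))))), m(b, p(b), m(m(b, p(e), e), p(b), p(p(e)))), p(p(e))))):
1. p(p(m(p(p(m(p(b), p(b), p(p(b))))), m(b, p(b), m(m(b, p(e), e), p(b), p(p(e)))), p(p(e)))))  →  p(p(m(p(p(b)), m(b, p(b), m(m(b, p(e), e), p(b), p(p(e)))), p(p(e)))))   [R1 at 1.1.1.1.1]
2. p(p(m(p(p(b)), m(b, p(b), m(m(b, p(e), e), p(b), p(p(e)))), p(p(e)))))  →  p(p(m(p(p(b)), p(b), p(p(e)))))   [R6 at 1.1.2]
3. p(p(m(p(p(b)), p(b), p(p(e)))))  →  p(p(p(b)))   [R1 at 1.1]

no — NF(t₁) = b, NF(t₂) = p(p(p(b)))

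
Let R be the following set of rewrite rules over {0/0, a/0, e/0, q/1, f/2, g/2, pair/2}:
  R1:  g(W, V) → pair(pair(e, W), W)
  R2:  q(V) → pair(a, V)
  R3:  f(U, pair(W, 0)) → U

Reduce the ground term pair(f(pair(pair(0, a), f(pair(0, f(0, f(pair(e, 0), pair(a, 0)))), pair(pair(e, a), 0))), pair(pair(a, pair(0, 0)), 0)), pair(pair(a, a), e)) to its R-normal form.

1. pair(f(pair(pair(0, a), f(pair(0, f(0, f(pair(e, 0), pair(a, 0)))), pair(pair(e, a), 0))), pair(pair(a, pair(0, 0)), 0)), pair(pair(a, a), e))  →  pair(pair(pair(0, a), f(pair(0, f(0, f(pair(e, 0), pair(a, 0)))), pair(pair(e, a), 0))), pair(pair(a, a), e))   [R3 at 1]
2. pair(pair(pair(0, a), f(pair(0, f(0, f(pair(e, 0), pair(a, 0)))), pair(pair(e, a), 0))), pair(pair(a, a), e))  →  pair(pair(pair(0, a), pair(0, f(0, f(pair(e, 0), pair(a, 0))))), pair(pair(a, a), e))   [R3 at 1.2]
3. pair(pair(pair(0, a), pair(0, f(0, f(pair(e, 0), pair(a, 0))))), pair(pair(a, a), e))  →  pair(pair(pair(0, a), pair(0, f(0, pair(e, 0)))), pair(pair(a, a), e))   [R3 at 1.2.2.2]
4. pair(pair(pair(0, a), pair(0, f(0, pair(e, 0)))), pair(pair(a, a), e))  →  pair(pair(pair(0, a), pair(0, 0)), pair(pair(a, a), e))   [R3 at 1.2.2]

pair(pair(pair(0, a), pair(0, 0)), pair(pair(a, a), e))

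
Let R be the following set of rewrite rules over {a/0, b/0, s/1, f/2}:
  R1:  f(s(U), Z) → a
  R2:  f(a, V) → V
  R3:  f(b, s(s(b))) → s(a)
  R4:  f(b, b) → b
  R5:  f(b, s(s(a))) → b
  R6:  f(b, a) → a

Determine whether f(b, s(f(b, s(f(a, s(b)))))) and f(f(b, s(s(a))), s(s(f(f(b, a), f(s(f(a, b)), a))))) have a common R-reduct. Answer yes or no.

Reduce t₁ = f(b, s(f(b, s(f(a, s(b)))))):
1. f(b, s(f(b, s(f(a, s(b))))))  →  f(b, s(f(b, s(s(b)))))   [R2 at 2.1.2.1]
2. f(b, s(f(b, s(s(b)))))  →  f(b, s(s(a)))   [R3 at 2.1]
3. f(b, s(s(a)))  →  b   [R5 at ε]

Reduce t₂ = f(f(b, s(s(a))), s(s(f(f(b, a), f(s(f(a, b)), a))))):
1. f(f(b, s(s(a))), s(s(f(f(b, a), f(s(f(a, b)), a)))))  →  f(b, s(s(f(f(b, a), f(s(f(a, b)), a)))))   [R5 at 1]
2. f(b, s(s(f(f(b, a), f(s(f(a, b)), a)))))  →  f(b, s(s(f(a, f(s(f(a, b)), a)))))   [R6 at 2.1.1.1]
3. f(b, s(s(f(a, f(s(f(a, b)), a)))))  →  f(b, s(s(f(s(f(a, b)), a))))   [R2 at 2.1.1]
4. f(b, s(s(f(s(f(a, b)), a))))  →  f(b, s(s(a)))   [R1 at 2.1.1]
5. f(b, s(s(a)))  →  b   [R5 at ε]

yes — NF(t₁) = b, NF(t₂) = b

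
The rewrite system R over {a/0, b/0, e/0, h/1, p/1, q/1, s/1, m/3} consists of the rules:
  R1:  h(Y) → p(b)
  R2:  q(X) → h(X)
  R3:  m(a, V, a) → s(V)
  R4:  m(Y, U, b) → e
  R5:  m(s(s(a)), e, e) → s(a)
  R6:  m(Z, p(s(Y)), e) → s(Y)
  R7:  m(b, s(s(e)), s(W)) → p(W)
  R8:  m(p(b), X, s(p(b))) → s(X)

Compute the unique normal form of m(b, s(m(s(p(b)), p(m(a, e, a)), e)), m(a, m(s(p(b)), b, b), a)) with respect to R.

p(e)

1. m(b, s(m(s(p(b)), p(m(a, e, a)), e)), m(a, m(s(p(b)), b, b), a))  →  m(b, s(m(s(p(b)), p(s(e)), e)), m(a, m(s(p(b)), b, b), a))   [R3 at 2.1.2.1]
2. m(b, s(m(s(p(b)), p(s(e)), e)), m(a, m(s(p(b)), b, b), a))  →  m(b, s(s(e)), m(a, m(s(p(b)), b, b), a))   [R6 at 2.1]
3. m(b, s(s(e)), m(a, m(s(p(b)), b, b), a))  →  m(b, s(s(e)), s(m(s(p(b)), b, b)))   [R3 at 3]
4. m(b, s(s(e)), s(m(s(p(b)), b, b)))  →  p(m(s(p(b)), b, b))   [R7 at ε]
5. p(m(s(p(b)), b, b))  →  p(e)   [R4 at 1]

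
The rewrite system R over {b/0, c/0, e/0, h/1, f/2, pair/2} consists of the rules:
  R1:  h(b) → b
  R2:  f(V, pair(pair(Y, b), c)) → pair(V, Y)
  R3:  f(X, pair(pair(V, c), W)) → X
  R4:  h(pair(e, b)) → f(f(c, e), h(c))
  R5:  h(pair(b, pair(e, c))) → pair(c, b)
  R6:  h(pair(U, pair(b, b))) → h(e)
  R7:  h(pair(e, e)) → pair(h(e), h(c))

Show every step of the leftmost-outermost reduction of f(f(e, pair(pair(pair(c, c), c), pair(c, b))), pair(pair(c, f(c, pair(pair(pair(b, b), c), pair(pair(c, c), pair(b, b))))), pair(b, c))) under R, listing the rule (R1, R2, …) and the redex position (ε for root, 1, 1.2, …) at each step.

1. f(f(e, pair(pair(pair(c, c), c), pair(c, b))), pair(pair(c, f(c, pair(pair(pair(b, b), c), pair(pair(c, c), pair(b, b))))), pair(b, c)))  →  f(e, pair(pair(c, f(c, pair(pair(pair(b, b), c), pair(pair(c, c), pair(b, b))))), pair(b, c)))   [R3 at 1]
2. f(e, pair(pair(c, f(c, pair(pair(pair(b, b), c), pair(pair(c, c), pair(b, b))))), pair(b, c)))  →  f(e, pair(pair(c, c), pair(b, c)))   [R3 at 2.1.2]
3. f(e, pair(pair(c, c), pair(b, c)))  →  e   [R3 at ε]

e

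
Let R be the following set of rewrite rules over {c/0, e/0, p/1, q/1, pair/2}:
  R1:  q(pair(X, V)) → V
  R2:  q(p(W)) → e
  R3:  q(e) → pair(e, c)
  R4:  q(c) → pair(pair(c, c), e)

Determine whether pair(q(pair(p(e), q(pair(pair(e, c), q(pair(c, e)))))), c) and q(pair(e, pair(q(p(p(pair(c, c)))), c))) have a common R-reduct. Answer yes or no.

Reduce t₁ = pair(q(pair(p(e), q(pair(pair(e, c), q(pair(c, e)))))), c):
1. pair(q(pair(p(e), q(pair(pair(e, c), q(pair(c, e)))))), c)  →  pair(q(pair(pair(e, c), q(pair(c, e)))), c)   [R1 at 1]
2. pair(q(pair(pair(e, c), q(pair(c, e)))), c)  →  pair(q(pair(c, e)), c)   [R1 at 1]
3. pair(q(pair(c, e)), c)  →  pair(e, c)   [R1 at 1]

Reduce t₂ = q(pair(e, pair(q(p(p(pair(c, c)))), c))):
1. q(pair(e, pair(q(p(p(pair(c, c)))), c)))  →  pair(q(p(p(pair(c, c)))), c)   [R1 at ε]
2. pair(q(p(p(pair(c, c)))), c)  →  pair(e, c)   [R2 at 1]

yes — NF(t₁) = pair(e, c), NF(t₂) = pair(e, c)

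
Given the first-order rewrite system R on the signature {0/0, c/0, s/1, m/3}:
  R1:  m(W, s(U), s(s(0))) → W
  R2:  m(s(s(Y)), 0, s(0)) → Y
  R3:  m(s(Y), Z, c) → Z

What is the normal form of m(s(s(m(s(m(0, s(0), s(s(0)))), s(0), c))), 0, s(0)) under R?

1. m(s(s(m(s(m(0, s(0), s(s(0)))), s(0), c))), 0, s(0))  →  m(s(m(0, s(0), s(s(0)))), s(0), c)   [R2 at ε]
2. m(s(m(0, s(0), s(s(0)))), s(0), c)  →  s(0)   [R3 at ε]

s(0)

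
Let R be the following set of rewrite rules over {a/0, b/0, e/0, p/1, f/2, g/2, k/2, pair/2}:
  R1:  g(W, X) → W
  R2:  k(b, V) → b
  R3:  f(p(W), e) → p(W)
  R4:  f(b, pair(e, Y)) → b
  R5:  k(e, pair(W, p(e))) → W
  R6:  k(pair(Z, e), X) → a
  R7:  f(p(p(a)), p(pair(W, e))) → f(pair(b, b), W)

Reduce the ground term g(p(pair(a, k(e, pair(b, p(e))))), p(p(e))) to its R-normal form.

1. g(p(pair(a, k(e, pair(b, p(e))))), p(p(e)))  →  p(pair(a, k(e, pair(b, p(e)))))   [R1 at ε]
2. p(pair(a, k(e, pair(b, p(e)))))  →  p(pair(a, b))   [R5 at 1.2]

p(pair(a, b))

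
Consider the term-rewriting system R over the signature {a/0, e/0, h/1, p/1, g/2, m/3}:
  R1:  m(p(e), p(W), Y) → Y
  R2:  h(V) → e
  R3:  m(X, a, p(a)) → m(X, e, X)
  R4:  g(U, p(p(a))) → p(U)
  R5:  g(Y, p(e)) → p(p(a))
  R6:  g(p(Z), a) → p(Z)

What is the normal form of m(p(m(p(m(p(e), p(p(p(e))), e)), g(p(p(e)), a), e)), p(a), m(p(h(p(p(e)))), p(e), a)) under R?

1. m(p(m(p(m(p(e), p(p(p(e))), e)), g(p(p(e)), a), e)), p(a), m(p(h(p(p(e)))), p(e), a))  →  m(p(m(p(e), g(p(p(e)), a), e)), p(a), m(p(h(p(p(e)))), p(e), a))   [R1 at 1.1.1.1]
2. m(p(m(p(e), g(p(p(e)), a), e)), p(a), m(p(h(p(p(e)))), p(e), a))  →  m(p(m(p(e), p(p(e)), e)), p(a), m(p(h(p(p(e)))), p(e), a))   [R6 at 1.1.2]
3. m(p(m(p(e), p(p(e)), e)), p(a), m(p(h(p(p(e)))), p(e), a))  →  m(p(e), p(a), m(p(h(p(p(e)))), p(e), a))   [R1 at 1.1]
4. m(p(e), p(a), m(p(h(p(p(e)))), p(e), a))  →  m(p(h(p(p(e)))), p(e), a)   [R1 at ε]
5. m(p(h(p(p(e)))), p(e), a)  →  m(p(e), p(e), a)   [R2 at 1.1]
6. m(p(e), p(e), a)  →  a   [R1 at ε]

a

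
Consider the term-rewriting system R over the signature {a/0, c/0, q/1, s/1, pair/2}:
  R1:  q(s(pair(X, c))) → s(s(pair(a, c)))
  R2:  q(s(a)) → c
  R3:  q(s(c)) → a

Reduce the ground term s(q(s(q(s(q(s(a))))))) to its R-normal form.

1. s(q(s(q(s(q(s(a)))))))  →  s(q(s(q(s(c)))))   [R2 at 1.1.1.1.1]
2. s(q(s(q(s(c)))))  →  s(q(s(a)))   [R3 at 1.1.1]
3. s(q(s(a)))  →  s(c)   [R2 at 1]

s(c)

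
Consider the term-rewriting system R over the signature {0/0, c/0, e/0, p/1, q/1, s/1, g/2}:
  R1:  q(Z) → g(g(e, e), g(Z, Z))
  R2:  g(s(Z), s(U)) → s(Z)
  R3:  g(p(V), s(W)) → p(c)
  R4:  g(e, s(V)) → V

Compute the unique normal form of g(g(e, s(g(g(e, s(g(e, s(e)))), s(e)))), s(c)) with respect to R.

1. g(g(e, s(g(g(e, s(g(e, s(e)))), s(e)))), s(c))  →  g(g(g(e, s(g(e, s(e)))), s(e)), s(c))   [R4 at 1]
2. g(g(g(e, s(g(e, s(e)))), s(e)), s(c))  →  g(g(g(e, s(e)), s(e)), s(c))   [R4 at 1.1]
3. g(g(g(e, s(e)), s(e)), s(c))  →  g(g(e, s(e)), s(c))   [R4 at 1.1]
4. g(g(e, s(e)), s(c))  →  g(e, s(c))   [R4 at 1]
5. g(e, s(c))  →  c   [R4 at ε]

c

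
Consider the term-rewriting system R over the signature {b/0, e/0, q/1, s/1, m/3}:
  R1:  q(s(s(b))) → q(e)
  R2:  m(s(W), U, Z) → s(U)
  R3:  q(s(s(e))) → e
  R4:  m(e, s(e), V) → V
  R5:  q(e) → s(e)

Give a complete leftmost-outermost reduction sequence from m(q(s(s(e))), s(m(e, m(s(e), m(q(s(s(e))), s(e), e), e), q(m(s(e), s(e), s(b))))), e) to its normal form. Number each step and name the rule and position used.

e

1. m(q(s(s(e))), s(m(e, m(s(e), m(q(s(s(e))), s(e), e), e), q(m(s(e), s(e), s(b))))), e)  →  m(e, s(m(e, m(s(e), m(q(s(s(e))), s(e), e), e), q(m(s(e), s(e), s(b))))), e)   [R3 at 1]
2. m(e, s(m(e, m(s(e), m(q(s(s(e))), s(e), e), e), q(m(s(e), s(e), s(b))))), e)  →  m(e, s(m(e, s(m(q(s(s(e))), s(e), e)), q(m(s(e), s(e), s(b))))), e)   [R2 at 2.1.2]
3. m(e, s(m(e, s(m(q(s(s(e))), s(e), e)), q(m(s(e), s(e), s(b))))), e)  →  m(e, s(m(e, s(m(e, s(e), e)), q(m(s(e), s(e), s(b))))), e)   [R3 at 2.1.2.1.1]
4. m(e, s(m(e, s(m(e, s(e), e)), q(m(s(e), s(e), s(b))))), e)  →  m(e, s(m(e, s(e), q(m(s(e), s(e), s(b))))), e)   [R4 at 2.1.2.1]
5. m(e, s(m(e, s(e), q(m(s(e), s(e), s(b))))), e)  →  m(e, s(q(m(s(e), s(e), s(b)))), e)   [R4 at 2.1]
6. m(e, s(q(m(s(e), s(e), s(b)))), e)  →  m(e, s(q(s(s(e)))), e)   [R2 at 2.1.1]
7. m(e, s(q(s(s(e)))), e)  →  m(e, s(e), e)   [R3 at 2.1]
8. m(e, s(e), e)  →  e   [R4 at ε]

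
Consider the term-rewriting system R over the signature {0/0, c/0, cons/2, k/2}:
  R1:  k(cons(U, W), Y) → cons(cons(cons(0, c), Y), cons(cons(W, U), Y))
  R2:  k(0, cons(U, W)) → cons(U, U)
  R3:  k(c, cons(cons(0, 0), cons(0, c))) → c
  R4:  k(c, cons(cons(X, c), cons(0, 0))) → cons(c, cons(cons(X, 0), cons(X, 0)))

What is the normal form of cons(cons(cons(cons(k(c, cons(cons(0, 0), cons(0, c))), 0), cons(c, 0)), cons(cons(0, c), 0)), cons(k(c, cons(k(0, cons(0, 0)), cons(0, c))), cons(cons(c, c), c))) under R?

cons(cons(cons(cons(c, 0), cons(c, 0)), cons(cons(0, c), 0)), cons(c, cons(cons(c, c), c)))

1. cons(cons(cons(cons(k(c, cons(cons(0, 0), cons(0, c))), 0), cons(c, 0)), cons(cons(0, c), 0)), cons(k(c, cons(k(0, cons(0, 0)), cons(0, c))), cons(cons(c, c), c)))  →  cons(cons(cons(cons(c, 0), cons(c, 0)), cons(cons(0, c), 0)), cons(k(c, cons(k(0, cons(0, 0)), cons(0, c))), cons(cons(c, c), c)))   [R3 at 1.1.1.1]
2. cons(cons(cons(cons(c, 0), cons(c, 0)), cons(cons(0, c), 0)), cons(k(c, cons(k(0, cons(0, 0)), cons(0, c))), cons(cons(c, c), c)))  →  cons(cons(cons(cons(c, 0), cons(c, 0)), cons(cons(0, c), 0)), cons(k(c, cons(cons(0, 0), cons(0, c))), cons(cons(c, c), c)))   [R2 at 2.1.2.1]
3. cons(cons(cons(cons(c, 0), cons(c, 0)), cons(cons(0, c), 0)), cons(k(c, cons(cons(0, 0), cons(0, c))), cons(cons(c, c), c)))  →  cons(cons(cons(cons(c, 0), cons(c, 0)), cons(cons(0, c), 0)), cons(c, cons(cons(c, c), c)))   [R3 at 2.1]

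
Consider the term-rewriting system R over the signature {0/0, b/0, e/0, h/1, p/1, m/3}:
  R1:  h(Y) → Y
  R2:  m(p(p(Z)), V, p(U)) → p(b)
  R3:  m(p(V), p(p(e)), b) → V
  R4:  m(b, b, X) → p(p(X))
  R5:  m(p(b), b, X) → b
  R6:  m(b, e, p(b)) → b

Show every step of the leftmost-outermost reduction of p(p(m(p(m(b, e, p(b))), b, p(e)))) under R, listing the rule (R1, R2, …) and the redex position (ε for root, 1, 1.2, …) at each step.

1. p(p(m(p(m(b, e, p(b))), b, p(e))))  →  p(p(m(p(b), b, p(e))))   [R6 at 1.1.1.1]
2. p(p(m(p(b), b, p(e))))  →  p(p(b))   [R5 at 1.1]

p(p(b))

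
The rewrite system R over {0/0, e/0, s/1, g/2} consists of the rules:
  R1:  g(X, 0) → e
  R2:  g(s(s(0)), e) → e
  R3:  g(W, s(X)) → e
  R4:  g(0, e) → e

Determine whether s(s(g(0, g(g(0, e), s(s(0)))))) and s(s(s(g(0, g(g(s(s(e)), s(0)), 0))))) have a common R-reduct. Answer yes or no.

Reduce t₁ = s(s(g(0, g(g(0, e), s(s(0)))))):
1. s(s(g(0, g(g(0, e), s(s(0))))))  →  s(s(g(0, e)))   [R3 at 1.1.2]
2. s(s(g(0, e)))  →  s(s(e))   [R4 at 1.1]

Reduce t₂ = s(s(s(g(0, g(g(s(s(e)), s(0)), 0))))):
1. s(s(s(g(0, g(g(s(s(e)), s(0)), 0)))))  →  s(s(s(g(0, e))))   [R1 at 1.1.1.2]
2. s(s(s(g(0, e))))  →  s(s(s(e)))   [R4 at 1.1.1]

no — NF(t₁) = s(s(e)), NF(t₂) = s(s(s(e)))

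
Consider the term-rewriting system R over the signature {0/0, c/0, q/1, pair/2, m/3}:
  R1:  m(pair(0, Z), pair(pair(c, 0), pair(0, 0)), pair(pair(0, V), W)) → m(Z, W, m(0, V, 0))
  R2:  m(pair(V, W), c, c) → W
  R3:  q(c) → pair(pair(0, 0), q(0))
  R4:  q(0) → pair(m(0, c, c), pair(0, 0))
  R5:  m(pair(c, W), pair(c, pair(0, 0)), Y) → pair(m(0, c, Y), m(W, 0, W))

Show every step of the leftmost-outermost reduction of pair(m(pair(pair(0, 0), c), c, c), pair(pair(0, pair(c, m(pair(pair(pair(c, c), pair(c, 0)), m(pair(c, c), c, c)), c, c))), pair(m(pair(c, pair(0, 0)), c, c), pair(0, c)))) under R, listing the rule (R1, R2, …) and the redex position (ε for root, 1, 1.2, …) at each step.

1. pair(m(pair(pair(0, 0), c), c, c), pair(pair(0, pair(c, m(pair(pair(pair(c, c), pair(c, 0)), m(pair(c, c), c, c)), c, c))), pair(m(pair(c, pair(0, 0)), c, c), pair(0, c))))  →  pair(c, pair(pair(0, pair(c, m(pair(pair(pair(c, c), pair(c, 0)), m(pair(c, c), c, c)), c, c))), pair(m(pair(c, pair(0, 0)), c, c), pair(0, c))))   [R2 at 1]
2. pair(c, pair(pair(0, pair(c, m(pair(pair(pair(c, c), pair(c, 0)), m(pair(c, c), c, c)), c, c))), pair(m(pair(c, pair(0, 0)), c, c), pair(0, c))))  →  pair(c, pair(pair(0, pair(c, m(pair(c, c), c, c))), pair(m(pair(c, pair(0, 0)), c, c), pair(0, c))))   [R2 at 2.1.2.2]
3. pair(c, pair(pair(0, pair(c, m(pair(c, c), c, c))), pair(m(pair(c, pair(0, 0)), c, c), pair(0, c))))  →  pair(c, pair(pair(0, pair(c, c)), pair(m(pair(c, pair(0, 0)), c, c), pair(0, c))))   [R2 at 2.1.2.2]
4. pair(c, pair(pair(0, pair(c, c)), pair(m(pair(c, pair(0, 0)), c, c), pair(0, c))))  →  pair(c, pair(pair(0, pair(c, c)), pair(pair(0, 0), pair(0, c))))   [R2 at 2.2.1]

pair(c, pair(pair(0, pair(c, c)), pair(pair(0, 0), pair(0, c))))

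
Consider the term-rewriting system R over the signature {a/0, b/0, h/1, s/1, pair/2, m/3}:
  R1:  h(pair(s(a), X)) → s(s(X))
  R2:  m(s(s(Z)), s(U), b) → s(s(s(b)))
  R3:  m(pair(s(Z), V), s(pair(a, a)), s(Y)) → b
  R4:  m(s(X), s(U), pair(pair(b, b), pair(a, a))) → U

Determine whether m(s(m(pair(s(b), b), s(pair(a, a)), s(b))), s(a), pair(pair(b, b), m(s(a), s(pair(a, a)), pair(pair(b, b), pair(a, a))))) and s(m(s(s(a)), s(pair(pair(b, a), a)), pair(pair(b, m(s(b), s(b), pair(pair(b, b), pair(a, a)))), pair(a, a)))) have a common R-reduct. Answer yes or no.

no — NF(t₁) = a, NF(t₂) = s(pair(pair(b, a), a))

Reduce t₁ = m(s(m(pair(s(b), b), s(pair(a, a)), s(b))), s(a), pair(pair(b, b), m(s(a), s(pair(a, a)), pair(pair(b, b), pair(a, a))))):
1. m(s(m(pair(s(b), b), s(pair(a, a)), s(b))), s(a), pair(pair(b, b), m(s(a), s(pair(a, a)), pair(pair(b, b), pair(a, a)))))  →  m(s(b), s(a), pair(pair(b, b), m(s(a), s(pair(a, a)), pair(pair(b, b), pair(a, a)))))   [R3 at 1.1]
2. m(s(b), s(a), pair(pair(b, b), m(s(a), s(pair(a, a)), pair(pair(b, b), pair(a, a)))))  →  m(s(b), s(a), pair(pair(b, b), pair(a, a)))   [R4 at 3.2]
3. m(s(b), s(a), pair(pair(b, b), pair(a, a)))  →  a   [R4 at ε]

Reduce t₂ = s(m(s(s(a)), s(pair(pair(b, a), a)), pair(pair(b, m(s(b), s(b), pair(pair(b, b), pair(a, a)))), pair(a, a)))):
1. s(m(s(s(a)), s(pair(pair(b, a), a)), pair(pair(b, m(s(b), s(b), pair(pair(b, b), pair(a, a)))), pair(a, a))))  →  s(m(s(s(a)), s(pair(pair(b, a), a)), pair(pair(b, b), pair(a, a))))   [R4 at 1.3.1.2]
2. s(m(s(s(a)), s(pair(pair(b, a), a)), pair(pair(b, b), pair(a, a))))  →  s(pair(pair(b, a), a))   [R4 at 1]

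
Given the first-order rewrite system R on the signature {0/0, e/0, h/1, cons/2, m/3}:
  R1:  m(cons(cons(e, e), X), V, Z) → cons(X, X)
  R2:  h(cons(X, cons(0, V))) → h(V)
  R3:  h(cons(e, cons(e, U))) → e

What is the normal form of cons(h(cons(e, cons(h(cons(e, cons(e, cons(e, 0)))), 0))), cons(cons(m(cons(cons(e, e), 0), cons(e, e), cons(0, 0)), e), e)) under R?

cons(e, cons(cons(cons(0, 0), e), e))

1. cons(h(cons(e, cons(h(cons(e, cons(e, cons(e, 0)))), 0))), cons(cons(m(cons(cons(e, e), 0), cons(e, e), cons(0, 0)), e), e))  →  cons(h(cons(e, cons(e, 0))), cons(cons(m(cons(cons(e, e), 0), cons(e, e), cons(0, 0)), e), e))   [R3 at 1.1.2.1]
2. cons(h(cons(e, cons(e, 0))), cons(cons(m(cons(cons(e, e), 0), cons(e, e), cons(0, 0)), e), e))  →  cons(e, cons(cons(m(cons(cons(e, e), 0), cons(e, e), cons(0, 0)), e), e))   [R3 at 1]
3. cons(e, cons(cons(m(cons(cons(e, e), 0), cons(e, e), cons(0, 0)), e), e))  →  cons(e, cons(cons(cons(0, 0), e), e))   [R1 at 2.1.1]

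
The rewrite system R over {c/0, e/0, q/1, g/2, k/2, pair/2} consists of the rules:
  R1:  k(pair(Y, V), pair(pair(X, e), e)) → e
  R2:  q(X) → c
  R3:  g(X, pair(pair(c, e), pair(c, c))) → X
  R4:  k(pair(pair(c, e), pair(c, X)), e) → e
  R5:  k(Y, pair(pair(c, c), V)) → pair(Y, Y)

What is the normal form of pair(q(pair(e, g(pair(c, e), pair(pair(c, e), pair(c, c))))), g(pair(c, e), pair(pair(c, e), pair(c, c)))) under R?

pair(c, pair(c, e))

1. pair(q(pair(e, g(pair(c, e), pair(pair(c, e), pair(c, c))))), g(pair(c, e), pair(pair(c, e), pair(c, c))))  →  pair(c, g(pair(c, e), pair(pair(c, e), pair(c, c))))   [R2 at 1]
2. pair(c, g(pair(c, e), pair(pair(c, e), pair(c, c))))  →  pair(c, pair(c, e))   [R3 at 2]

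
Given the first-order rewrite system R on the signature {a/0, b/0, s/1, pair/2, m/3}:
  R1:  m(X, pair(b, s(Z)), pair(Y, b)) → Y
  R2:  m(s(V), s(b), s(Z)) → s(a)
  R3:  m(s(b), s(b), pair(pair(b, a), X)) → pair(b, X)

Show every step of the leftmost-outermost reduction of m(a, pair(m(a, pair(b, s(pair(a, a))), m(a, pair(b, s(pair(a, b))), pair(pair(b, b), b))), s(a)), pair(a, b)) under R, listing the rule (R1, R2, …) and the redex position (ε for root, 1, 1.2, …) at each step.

a

1. m(a, pair(m(a, pair(b, s(pair(a, a))), m(a, pair(b, s(pair(a, b))), pair(pair(b, b), b))), s(a)), pair(a, b))  →  m(a, pair(m(a, pair(b, s(pair(a, a))), pair(b, b)), s(a)), pair(a, b))   [R1 at 2.1.3]
2. m(a, pair(m(a, pair(b, s(pair(a, a))), pair(b, b)), s(a)), pair(a, b))  →  m(a, pair(b, s(a)), pair(a, b))   [R1 at 2.1]
3. m(a, pair(b, s(a)), pair(a, b))  →  a   [R1 at ε]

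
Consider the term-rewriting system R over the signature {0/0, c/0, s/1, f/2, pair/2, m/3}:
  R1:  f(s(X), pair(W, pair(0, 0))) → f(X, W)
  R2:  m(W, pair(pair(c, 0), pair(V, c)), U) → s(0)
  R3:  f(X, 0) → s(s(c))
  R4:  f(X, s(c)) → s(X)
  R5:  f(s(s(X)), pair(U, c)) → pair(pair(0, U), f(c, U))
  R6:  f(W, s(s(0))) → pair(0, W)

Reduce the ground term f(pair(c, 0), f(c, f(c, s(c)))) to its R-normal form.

s(pair(c, 0))

1. f(pair(c, 0), f(c, f(c, s(c))))  →  f(pair(c, 0), f(c, s(c)))   [R4 at 2.2]
2. f(pair(c, 0), f(c, s(c)))  →  f(pair(c, 0), s(c))   [R4 at 2]
3. f(pair(c, 0), s(c))  →  s(pair(c, 0))   [R4 at ε]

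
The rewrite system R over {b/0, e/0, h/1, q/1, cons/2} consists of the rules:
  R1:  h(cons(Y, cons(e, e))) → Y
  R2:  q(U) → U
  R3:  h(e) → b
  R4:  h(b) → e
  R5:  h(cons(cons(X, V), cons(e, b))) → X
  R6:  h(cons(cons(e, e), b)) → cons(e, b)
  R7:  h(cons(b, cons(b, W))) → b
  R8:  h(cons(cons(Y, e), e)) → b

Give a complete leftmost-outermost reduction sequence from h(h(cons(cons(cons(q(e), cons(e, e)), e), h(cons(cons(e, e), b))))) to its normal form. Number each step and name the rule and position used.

1. h(h(cons(cons(cons(q(e), cons(e, e)), e), h(cons(cons(e, e), b)))))  →  h(h(cons(cons(cons(e, cons(e, e)), e), h(cons(cons(e, e), b)))))   [R2 at 1.1.1.1.1]
2. h(h(cons(cons(cons(e, cons(e, e)), e), h(cons(cons(e, e), b)))))  →  h(h(cons(cons(cons(e, cons(e, e)), e), cons(e, b))))   [R6 at 1.1.2]
3. h(h(cons(cons(cons(e, cons(e, e)), e), cons(e, b))))  →  h(cons(e, cons(e, e)))   [R5 at 1]
4. h(cons(e, cons(e, e)))  →  e   [R1 at ε]

e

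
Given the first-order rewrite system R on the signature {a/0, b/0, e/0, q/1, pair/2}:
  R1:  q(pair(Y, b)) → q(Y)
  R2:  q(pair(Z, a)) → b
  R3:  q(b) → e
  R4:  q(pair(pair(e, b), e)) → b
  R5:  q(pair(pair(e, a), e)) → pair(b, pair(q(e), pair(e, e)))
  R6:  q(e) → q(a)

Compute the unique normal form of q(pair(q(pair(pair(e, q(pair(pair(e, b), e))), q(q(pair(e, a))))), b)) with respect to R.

e

1. q(pair(q(pair(pair(e, q(pair(pair(e, b), e))), q(q(pair(e, a))))), b))  →  q(q(pair(pair(e, q(pair(pair(e, b), e))), q(q(pair(e, a))))))   [R1 at ε]
2. q(q(pair(pair(e, q(pair(pair(e, b), e))), q(q(pair(e, a))))))  →  q(q(pair(pair(e, b), q(q(pair(e, a))))))   [R4 at 1.1.1.2]
3. q(q(pair(pair(e, b), q(q(pair(e, a))))))  →  q(q(pair(pair(e, b), q(b))))   [R2 at 1.1.2.1]
4. q(q(pair(pair(e, b), q(b))))  →  q(q(pair(pair(e, b), e)))   [R3 at 1.1.2]
5. q(q(pair(pair(e, b), e)))  →  q(b)   [R4 at 1]
6. q(b)  →  e   [R3 at ε]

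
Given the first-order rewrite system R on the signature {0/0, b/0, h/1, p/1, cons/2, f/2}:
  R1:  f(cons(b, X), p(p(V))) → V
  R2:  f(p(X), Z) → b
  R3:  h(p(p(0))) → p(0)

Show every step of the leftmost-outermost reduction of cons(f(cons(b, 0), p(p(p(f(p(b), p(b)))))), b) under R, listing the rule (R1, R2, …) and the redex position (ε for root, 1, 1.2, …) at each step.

1. cons(f(cons(b, 0), p(p(p(f(p(b), p(b)))))), b)  →  cons(p(f(p(b), p(b))), b)   [R1 at 1]
2. cons(p(f(p(b), p(b))), b)  →  cons(p(b), b)   [R2 at 1.1]

cons(p(b), b)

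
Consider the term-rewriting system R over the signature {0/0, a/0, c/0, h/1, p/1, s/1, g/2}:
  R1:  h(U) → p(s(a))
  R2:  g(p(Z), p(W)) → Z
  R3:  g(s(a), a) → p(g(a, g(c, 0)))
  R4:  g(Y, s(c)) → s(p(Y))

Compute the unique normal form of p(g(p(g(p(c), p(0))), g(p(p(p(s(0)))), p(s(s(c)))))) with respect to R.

p(c)

1. p(g(p(g(p(c), p(0))), g(p(p(p(s(0)))), p(s(s(c))))))  →  p(g(p(c), g(p(p(p(s(0)))), p(s(s(c))))))   [R2 at 1.1.1]
2. p(g(p(c), g(p(p(p(s(0)))), p(s(s(c))))))  →  p(g(p(c), p(p(s(0)))))   [R2 at 1.2]
3. p(g(p(c), p(p(s(0)))))  →  p(c)   [R2 at 1]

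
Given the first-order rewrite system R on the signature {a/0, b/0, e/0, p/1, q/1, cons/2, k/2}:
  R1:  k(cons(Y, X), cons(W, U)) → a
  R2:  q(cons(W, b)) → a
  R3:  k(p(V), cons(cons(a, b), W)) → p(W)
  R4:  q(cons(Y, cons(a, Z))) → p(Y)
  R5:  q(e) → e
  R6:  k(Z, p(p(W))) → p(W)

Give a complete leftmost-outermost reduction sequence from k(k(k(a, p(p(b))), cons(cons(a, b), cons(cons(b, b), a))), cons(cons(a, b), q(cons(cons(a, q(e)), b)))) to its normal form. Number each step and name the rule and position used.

1. k(k(k(a, p(p(b))), cons(cons(a, b), cons(cons(b, b), a))), cons(cons(a, b), q(cons(cons(a, q(e)), b))))  →  k(k(p(b), cons(cons(a, b), cons(cons(b, b), a))), cons(cons(a, b), q(cons(cons(a, q(e)), b))))   [R6 at 1.1]
2. k(k(p(b), cons(cons(a, b), cons(cons(b, b), a))), cons(cons(a, b), q(cons(cons(a, q(e)), b))))  →  k(p(cons(cons(b, b), a)), cons(cons(a, b), q(cons(cons(a, q(e)), b))))   [R3 at 1]
3. k(p(cons(cons(b, b), a)), cons(cons(a, b), q(cons(cons(a, q(e)), b))))  →  p(q(cons(cons(a, q(e)), b)))   [R3 at ε]
4. p(q(cons(cons(a, q(e)), b)))  →  p(a)   [R2 at 1]

p(a)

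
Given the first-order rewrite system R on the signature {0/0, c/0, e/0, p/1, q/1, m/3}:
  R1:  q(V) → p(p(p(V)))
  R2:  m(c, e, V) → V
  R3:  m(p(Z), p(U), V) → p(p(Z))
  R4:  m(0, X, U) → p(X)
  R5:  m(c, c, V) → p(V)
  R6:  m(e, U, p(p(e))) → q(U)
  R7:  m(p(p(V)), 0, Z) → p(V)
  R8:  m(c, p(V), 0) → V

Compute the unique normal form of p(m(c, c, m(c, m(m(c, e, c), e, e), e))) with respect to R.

p(p(e))

1. p(m(c, c, m(c, m(m(c, e, c), e, e), e)))  →  p(p(m(c, m(m(c, e, c), e, e), e)))   [R5 at 1]
2. p(p(m(c, m(m(c, e, c), e, e), e)))  →  p(p(m(c, m(c, e, e), e)))   [R2 at 1.1.2.1]
3. p(p(m(c, m(c, e, e), e)))  →  p(p(m(c, e, e)))   [R2 at 1.1.2]
4. p(p(m(c, e, e)))  →  p(p(e))   [R2 at 1.1]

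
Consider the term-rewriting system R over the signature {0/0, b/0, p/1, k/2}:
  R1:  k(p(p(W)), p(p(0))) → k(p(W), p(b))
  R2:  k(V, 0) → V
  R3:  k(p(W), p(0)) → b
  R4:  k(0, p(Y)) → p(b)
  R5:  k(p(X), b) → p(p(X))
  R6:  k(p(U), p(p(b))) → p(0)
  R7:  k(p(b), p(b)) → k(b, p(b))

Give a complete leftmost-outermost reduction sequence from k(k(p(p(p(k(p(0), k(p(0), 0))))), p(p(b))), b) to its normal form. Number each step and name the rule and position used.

p(p(0))

1. k(k(p(p(p(k(p(0), k(p(0), 0))))), p(p(b))), b)  →  k(p(0), b)   [R6 at 1]
2. k(p(0), b)  →  p(p(0))   [R5 at ε]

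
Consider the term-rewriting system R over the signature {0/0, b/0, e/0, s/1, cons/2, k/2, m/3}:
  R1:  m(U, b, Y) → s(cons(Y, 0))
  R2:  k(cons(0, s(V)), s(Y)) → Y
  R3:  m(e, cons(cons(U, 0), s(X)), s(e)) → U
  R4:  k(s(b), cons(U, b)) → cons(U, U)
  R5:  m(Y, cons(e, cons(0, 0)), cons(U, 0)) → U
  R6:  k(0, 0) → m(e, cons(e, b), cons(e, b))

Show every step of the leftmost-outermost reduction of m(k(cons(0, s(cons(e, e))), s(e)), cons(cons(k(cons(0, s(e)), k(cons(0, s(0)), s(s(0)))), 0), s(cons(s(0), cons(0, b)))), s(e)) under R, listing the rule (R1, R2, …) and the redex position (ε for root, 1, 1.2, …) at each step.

1. m(k(cons(0, s(cons(e, e))), s(e)), cons(cons(k(cons(0, s(e)), k(cons(0, s(0)), s(s(0)))), 0), s(cons(s(0), cons(0, b)))), s(e))  →  m(e, cons(cons(k(cons(0, s(e)), k(cons(0, s(0)), s(s(0)))), 0), s(cons(s(0), cons(0, b)))), s(e))   [R2 at 1]
2. m(e, cons(cons(k(cons(0, s(e)), k(cons(0, s(0)), s(s(0)))), 0), s(cons(s(0), cons(0, b)))), s(e))  →  k(cons(0, s(e)), k(cons(0, s(0)), s(s(0))))   [R3 at ε]
3. k(cons(0, s(e)), k(cons(0, s(0)), s(s(0))))  →  k(cons(0, s(e)), s(0))   [R2 at 2]
4. k(cons(0, s(e)), s(0))  →  0   [R2 at ε]

0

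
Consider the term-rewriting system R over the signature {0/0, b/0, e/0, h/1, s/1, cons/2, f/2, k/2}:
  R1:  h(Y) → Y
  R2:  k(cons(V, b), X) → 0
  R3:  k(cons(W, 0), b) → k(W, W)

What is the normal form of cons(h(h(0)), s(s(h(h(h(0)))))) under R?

1. cons(h(h(0)), s(s(h(h(h(0))))))  →  cons(h(0), s(s(h(h(h(0))))))   [R1 at 1]
2. cons(h(0), s(s(h(h(h(0))))))  →  cons(0, s(s(h(h(h(0))))))   [R1 at 1]
3. cons(0, s(s(h(h(h(0))))))  →  cons(0, s(s(h(h(0)))))   [R1 at 2.1.1]
4. cons(0, s(s(h(h(0)))))  →  cons(0, s(s(h(0))))   [R1 at 2.1.1]
5. cons(0, s(s(h(0))))  →  cons(0, s(s(0)))   [R1 at 2.1.1]

cons(0, s(s(0)))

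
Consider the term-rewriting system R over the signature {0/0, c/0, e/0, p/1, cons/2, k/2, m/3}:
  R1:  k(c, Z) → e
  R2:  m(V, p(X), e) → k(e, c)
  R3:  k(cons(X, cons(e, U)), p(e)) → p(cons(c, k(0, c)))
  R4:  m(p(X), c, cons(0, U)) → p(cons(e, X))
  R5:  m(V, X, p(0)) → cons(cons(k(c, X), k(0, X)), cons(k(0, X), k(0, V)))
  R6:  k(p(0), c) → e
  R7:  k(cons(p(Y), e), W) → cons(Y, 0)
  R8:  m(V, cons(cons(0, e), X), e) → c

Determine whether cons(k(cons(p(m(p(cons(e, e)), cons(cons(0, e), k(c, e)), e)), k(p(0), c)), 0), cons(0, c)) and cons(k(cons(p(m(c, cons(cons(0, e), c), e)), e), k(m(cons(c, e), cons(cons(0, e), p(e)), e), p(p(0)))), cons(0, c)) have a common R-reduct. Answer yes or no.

Reduce t₁ = cons(k(cons(p(m(p(cons(e, e)), cons(cons(0, e), k(c, e)), e)), k(p(0), c)), 0), cons(0, c)):
1. cons(k(cons(p(m(p(cons(e, e)), cons(cons(0, e), k(c, e)), e)), k(p(0), c)), 0), cons(0, c))  →  cons(k(cons(p(c), k(p(0), c)), 0), cons(0, c))   [R8 at 1.1.1.1]
2. cons(k(cons(p(c), k(p(0), c)), 0), cons(0, c))  →  cons(k(cons(p(c), e), 0), cons(0, c))   [R6 at 1.1.2]
3. cons(k(cons(p(c), e), 0), cons(0, c))  →  cons(cons(c, 0), cons(0, c))   [R7 at 1]

Reduce t₂ = cons(k(cons(p(m(c, cons(cons(0, e), c), e)), e), k(m(cons(c, e), cons(cons(0, e), p(e)), e), p(p(0)))), cons(0, c)):
1. cons(k(cons(p(m(c, cons(cons(0, e), c), e)), e), k(m(cons(c, e), cons(cons(0, e), p(e)), e), p(p(0)))), cons(0, c))  →  cons(cons(m(c, cons(cons(0, e), c), e), 0), cons(0, c))   [R7 at 1]
2. cons(cons(m(c, cons(cons(0, e), c), e), 0), cons(0, c))  →  cons(cons(c, 0), cons(0, c))   [R8 at 1.1]

yes — NF(t₁) = cons(cons(c, 0), cons(0, c)), NF(t₂) = cons(cons(c, 0), cons(0, c))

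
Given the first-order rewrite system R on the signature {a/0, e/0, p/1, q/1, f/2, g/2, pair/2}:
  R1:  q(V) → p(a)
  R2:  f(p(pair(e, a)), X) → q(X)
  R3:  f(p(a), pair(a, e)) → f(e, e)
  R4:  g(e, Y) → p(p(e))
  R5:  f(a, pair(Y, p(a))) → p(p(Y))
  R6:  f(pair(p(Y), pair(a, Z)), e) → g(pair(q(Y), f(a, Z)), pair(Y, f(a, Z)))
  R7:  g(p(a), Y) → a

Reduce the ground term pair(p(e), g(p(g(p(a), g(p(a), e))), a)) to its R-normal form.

pair(p(e), a)

1. pair(p(e), g(p(g(p(a), g(p(a), e))), a))  →  pair(p(e), g(p(a), a))   [R7 at 2.1.1]
2. pair(p(e), g(p(a), a))  →  pair(p(e), a)   [R7 at 2]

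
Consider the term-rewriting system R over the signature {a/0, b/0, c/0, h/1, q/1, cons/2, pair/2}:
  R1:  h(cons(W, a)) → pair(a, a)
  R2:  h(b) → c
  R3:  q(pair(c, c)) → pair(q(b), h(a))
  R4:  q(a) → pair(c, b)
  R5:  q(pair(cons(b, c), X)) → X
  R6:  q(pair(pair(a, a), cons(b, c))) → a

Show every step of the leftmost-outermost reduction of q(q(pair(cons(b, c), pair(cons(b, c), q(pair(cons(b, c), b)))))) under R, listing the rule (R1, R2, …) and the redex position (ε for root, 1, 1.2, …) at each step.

1. q(q(pair(cons(b, c), pair(cons(b, c), q(pair(cons(b, c), b))))))  →  q(pair(cons(b, c), q(pair(cons(b, c), b))))   [R5 at 1]
2. q(pair(cons(b, c), q(pair(cons(b, c), b))))  →  q(pair(cons(b, c), b))   [R5 at ε]
3. q(pair(cons(b, c), b))  →  b   [R5 at ε]

b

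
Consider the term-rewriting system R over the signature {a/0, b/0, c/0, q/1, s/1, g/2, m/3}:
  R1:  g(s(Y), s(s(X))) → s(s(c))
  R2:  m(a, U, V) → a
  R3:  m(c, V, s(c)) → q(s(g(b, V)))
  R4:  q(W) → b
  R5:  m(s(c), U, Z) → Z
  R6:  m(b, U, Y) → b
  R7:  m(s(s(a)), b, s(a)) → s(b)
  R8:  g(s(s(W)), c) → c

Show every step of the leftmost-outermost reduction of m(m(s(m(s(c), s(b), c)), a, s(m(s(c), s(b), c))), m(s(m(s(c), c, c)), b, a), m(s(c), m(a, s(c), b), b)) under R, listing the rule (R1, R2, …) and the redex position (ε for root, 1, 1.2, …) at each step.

b

1. m(m(s(m(s(c), s(b), c)), a, s(m(s(c), s(b), c))), m(s(m(s(c), c, c)), b, a), m(s(c), m(a, s(c), b), b))  →  m(m(s(c), a, s(m(s(c), s(b), c))), m(s(m(s(c), c, c)), b, a), m(s(c), m(a, s(c), b), b))   [R5 at 1.1.1]
2. m(m(s(c), a, s(m(s(c), s(b), c))), m(s(m(s(c), c, c)), b, a), m(s(c), m(a, s(c), b), b))  →  m(s(m(s(c), s(b), c)), m(s(m(s(c), c, c)), b, a), m(s(c), m(a, s(c), b), b))   [R5 at 1]
3. m(s(m(s(c), s(b), c)), m(s(m(s(c), c, c)), b, a), m(s(c), m(a, s(c), b), b))  →  m(s(c), m(s(m(s(c), c, c)), b, a), m(s(c), m(a, s(c), b), b))   [R5 at 1.1]
4. m(s(c), m(s(m(s(c), c, c)), b, a), m(s(c), m(a, s(c), b), b))  →  m(s(c), m(a, s(c), b), b)   [R5 at ε]
5. m(s(c), m(a, s(c), b), b)  →  b   [R5 at ε]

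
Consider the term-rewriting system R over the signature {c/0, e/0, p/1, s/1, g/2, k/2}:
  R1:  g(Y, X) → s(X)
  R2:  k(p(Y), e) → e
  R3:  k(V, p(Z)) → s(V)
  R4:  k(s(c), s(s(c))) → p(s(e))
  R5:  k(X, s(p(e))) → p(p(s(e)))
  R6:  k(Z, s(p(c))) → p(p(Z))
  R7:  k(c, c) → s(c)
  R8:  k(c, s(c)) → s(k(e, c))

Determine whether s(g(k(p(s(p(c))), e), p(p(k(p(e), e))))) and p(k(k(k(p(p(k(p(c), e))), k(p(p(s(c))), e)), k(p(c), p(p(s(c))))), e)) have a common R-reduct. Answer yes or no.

Reduce t₁ = s(g(k(p(s(p(c))), e), p(p(k(p(e), e))))):
1. s(g(k(p(s(p(c))), e), p(p(k(p(e), e)))))  →  s(s(p(p(k(p(e), e)))))   [R1 at 1]
2. s(s(p(p(k(p(e), e)))))  →  s(s(p(p(e))))   [R2 at 1.1.1.1]

Reduce t₂ = p(k(k(k(p(p(k(p(c), e))), k(p(p(s(c))), e)), k(p(c), p(p(s(c))))), e)):
1. p(k(k(k(p(p(k(p(c), e))), k(p(p(s(c))), e)), k(p(c), p(p(s(c))))), e))  →  p(k(k(k(p(p(e)), k(p(p(s(c))), e)), k(p(c), p(p(s(c))))), e))   [R2 at 1.1.1.1.1.1]
2. p(k(k(k(p(p(e)), k(p(p(s(c))), e)), k(p(c), p(p(s(c))))), e))  →  p(k(k(k(p(p(e)), e), k(p(c), p(p(s(c))))), e))   [R2 at 1.1.1.2]
3. p(k(k(k(p(p(e)), e), k(p(c), p(p(s(c))))), e))  →  p(k(k(e, k(p(c), p(p(s(c))))), e))   [R2 at 1.1.1]
4. p(k(k(e, k(p(c), p(p(s(c))))), e))  →  p(k(k(e, s(p(c))), e))   [R3 at 1.1.2]
5. p(k(k(e, s(p(c))), e))  →  p(k(p(p(e)), e))   [R6 at 1.1]
6. p(k(p(p(e)), e))  →  p(e)   [R2 at 1]

no — NF(t₁) = s(s(p(p(e)))), NF(t₂) = p(e)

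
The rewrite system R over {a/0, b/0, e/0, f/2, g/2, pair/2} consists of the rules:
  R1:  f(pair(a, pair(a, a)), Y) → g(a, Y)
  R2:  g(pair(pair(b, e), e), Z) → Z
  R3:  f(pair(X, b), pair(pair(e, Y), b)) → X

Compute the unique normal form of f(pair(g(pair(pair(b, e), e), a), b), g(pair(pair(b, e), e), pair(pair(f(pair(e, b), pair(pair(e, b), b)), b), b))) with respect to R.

1. f(pair(g(pair(pair(b, e), e), a), b), g(pair(pair(b, e), e), pair(pair(f(pair(e, b), pair(pair(e, b), b)), b), b)))  →  f(pair(a, b), g(pair(pair(b, e), e), pair(pair(f(pair(e, b), pair(pair(e, b), b)), b), b)))   [R2 at 1.1]
2. f(pair(a, b), g(pair(pair(b, e), e), pair(pair(f(pair(e, b), pair(pair(e, b), b)), b), b)))  →  f(pair(a, b), pair(pair(f(pair(e, b), pair(pair(e, b), b)), b), b))   [R2 at 2]
3. f(pair(a, b), pair(pair(f(pair(e, b), pair(pair(e, b), b)), b), b))  →  f(pair(a, b), pair(pair(e, b), b))   [R3 at 2.1.1]
4. f(pair(a, b), pair(pair(e, b), b))  →  a   [R3 at ε]

a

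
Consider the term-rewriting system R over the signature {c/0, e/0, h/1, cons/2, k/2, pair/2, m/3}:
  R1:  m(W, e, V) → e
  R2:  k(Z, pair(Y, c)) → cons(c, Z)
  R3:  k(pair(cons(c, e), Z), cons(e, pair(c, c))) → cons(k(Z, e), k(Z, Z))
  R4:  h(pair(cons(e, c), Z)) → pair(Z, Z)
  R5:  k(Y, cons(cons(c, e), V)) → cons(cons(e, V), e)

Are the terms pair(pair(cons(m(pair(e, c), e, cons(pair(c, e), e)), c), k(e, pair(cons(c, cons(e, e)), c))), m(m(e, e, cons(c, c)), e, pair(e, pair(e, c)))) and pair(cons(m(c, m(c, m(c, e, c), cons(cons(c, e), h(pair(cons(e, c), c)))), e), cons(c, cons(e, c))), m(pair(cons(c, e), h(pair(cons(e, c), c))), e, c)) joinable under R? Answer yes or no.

no — NF(t₁) = pair(pair(cons(e, c), cons(c, e)), e), NF(t₂) = pair(cons(e, cons(c, cons(e, c))), e)

Reduce t₁ = pair(pair(cons(m(pair(e, c), e, cons(pair(c, e), e)), c), k(e, pair(cons(c, cons(e, e)), c))), m(m(e, e, cons(c, c)), e, pair(e, pair(e, c)))):
1. pair(pair(cons(m(pair(e, c), e, cons(pair(c, e), e)), c), k(e, pair(cons(c, cons(e, e)), c))), m(m(e, e, cons(c, c)), e, pair(e, pair(e, c))))  →  pair(pair(cons(e, c), k(e, pair(cons(c, cons(e, e)), c))), m(m(e, e, cons(c, c)), e, pair(e, pair(e, c))))   [R1 at 1.1.1]
2. pair(pair(cons(e, c), k(e, pair(cons(c, cons(e, e)), c))), m(m(e, e, cons(c, c)), e, pair(e, pair(e, c))))  →  pair(pair(cons(e, c), cons(c, e)), m(m(e, e, cons(c, c)), e, pair(e, pair(e, c))))   [R2 at 1.2]
3. pair(pair(cons(e, c), cons(c, e)), m(m(e, e, cons(c, c)), e, pair(e, pair(e, c))))  →  pair(pair(cons(e, c), cons(c, e)), e)   [R1 at 2]

Reduce t₂ = pair(cons(m(c, m(c, m(c, e, c), cons(cons(c, e), h(pair(cons(e, c), c)))), e), cons(c, cons(e, c))), m(pair(cons(c, e), h(pair(cons(e, c), c))), e, c)):
1. pair(cons(m(c, m(c, m(c, e, c), cons(cons(c, e), h(pair(cons(e, c), c)))), e), cons(c, cons(e, c))), m(pair(cons(c, e), h(pair(cons(e, c), c))), e, c))  →  pair(cons(m(c, m(c, e, cons(cons(c, e), h(pair(cons(e, c), c)))), e), cons(c, cons(e, c))), m(pair(cons(c, e), h(pair(cons(e, c), c))), e, c))   [R1 at 1.1.2.2]
2. pair(cons(m(c, m(c, e, cons(cons(c, e), h(pair(cons(e, c), c)))), e), cons(c, cons(e, c))), m(pair(cons(c, e), h(pair(cons(e, c), c))), e, c))  →  pair(cons(m(c, e, e), cons(c, cons(e, c))), m(pair(cons(c, e), h(pair(cons(e, c), c))), e, c))   [R1 at 1.1.2]
3. pair(cons(m(c, e, e), cons(c, cons(e, c))), m(pair(cons(c, e), h(pair(cons(e, c), c))), e, c))  →  pair(cons(e, cons(c, cons(e, c))), m(pair(cons(c, e), h(pair(cons(e, c), c))), e, c))   [R1 at 1.1]
4. pair(cons(e, cons(c, cons(e, c))), m(pair(cons(c, e), h(pair(cons(e, c), c))), e, c))  →  pair(cons(e, cons(c, cons(e, c))), e)   [R1 at 2]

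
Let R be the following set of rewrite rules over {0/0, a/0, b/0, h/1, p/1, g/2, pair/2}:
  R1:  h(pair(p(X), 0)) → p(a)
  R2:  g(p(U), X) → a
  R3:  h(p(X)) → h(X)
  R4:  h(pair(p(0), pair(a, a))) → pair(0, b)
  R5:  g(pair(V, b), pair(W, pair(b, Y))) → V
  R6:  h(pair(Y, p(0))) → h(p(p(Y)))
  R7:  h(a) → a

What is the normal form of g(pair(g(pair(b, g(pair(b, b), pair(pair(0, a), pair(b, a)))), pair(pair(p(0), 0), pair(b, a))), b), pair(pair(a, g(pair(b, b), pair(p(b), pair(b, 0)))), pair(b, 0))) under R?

b

1. g(pair(g(pair(b, g(pair(b, b), pair(pair(0, a), pair(b, a)))), pair(pair(p(0), 0), pair(b, a))), b), pair(pair(a, g(pair(b, b), pair(p(b), pair(b, 0)))), pair(b, 0)))  →  g(pair(b, g(pair(b, b), pair(pair(0, a), pair(b, a)))), pair(pair(p(0), 0), pair(b, a)))   [R5 at ε]
2. g(pair(b, g(pair(b, b), pair(pair(0, a), pair(b, a)))), pair(pair(p(0), 0), pair(b, a)))  →  g(pair(b, b), pair(pair(p(0), 0), pair(b, a)))   [R5 at 1.2]
3. g(pair(b, b), pair(pair(p(0), 0), pair(b, a)))  →  b   [R5 at ε]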